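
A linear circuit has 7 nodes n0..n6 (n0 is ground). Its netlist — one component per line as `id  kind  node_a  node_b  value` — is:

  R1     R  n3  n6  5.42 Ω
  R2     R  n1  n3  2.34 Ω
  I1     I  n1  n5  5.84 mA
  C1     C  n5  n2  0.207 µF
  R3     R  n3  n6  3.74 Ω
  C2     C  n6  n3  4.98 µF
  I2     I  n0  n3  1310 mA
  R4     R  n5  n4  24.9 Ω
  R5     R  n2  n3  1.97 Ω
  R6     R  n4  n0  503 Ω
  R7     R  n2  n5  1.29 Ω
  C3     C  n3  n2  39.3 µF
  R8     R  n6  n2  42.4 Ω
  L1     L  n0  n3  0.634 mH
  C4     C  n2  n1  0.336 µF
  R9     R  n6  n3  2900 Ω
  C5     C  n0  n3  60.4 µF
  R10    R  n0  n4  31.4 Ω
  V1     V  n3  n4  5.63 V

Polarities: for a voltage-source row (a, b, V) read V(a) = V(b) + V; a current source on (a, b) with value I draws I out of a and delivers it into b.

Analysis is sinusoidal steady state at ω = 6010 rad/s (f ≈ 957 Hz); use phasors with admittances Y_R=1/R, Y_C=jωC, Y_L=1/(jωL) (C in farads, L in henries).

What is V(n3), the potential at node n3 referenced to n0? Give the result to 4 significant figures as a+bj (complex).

4.510-13.40j V

Element admittances at ω=6010 rad/s:
  Y(R1) = 0.1845+0.000j S between n3,n6
  Y(R2) = 0.4274+0.000j S between n1,n3
  I1: injects 0.00584 A into n5 (from n1)
  Y(C1) = 0.000+0.001244j S between n5,n2
  Y(R3) = 0.2674+0.000j S between n3,n6
  Y(C2) = 0.000+0.02993j S between n6,n3
  I2: injects 1.31 A into n3 (from n0)
  Y(R4) = 0.04016+0.000j S between n5,n4
  Y(R5) = 0.5076+0.000j S between n2,n3
  Y(R6) = 0.001988+0.000j S between n4,n0
  Y(R7) = 0.7752+0.000j S between n2,n5
  Y(C3) = 0.000+0.2362j S between n3,n2
  Y(R8) = 0.02358+0.000j S between n6,n2
  Y(L1) = 0.000-0.2624j S between n0,n3
  Y(C4) = 0.000+0.002019j S between n2,n1
  Y(R9) = 0.0003448+0.000j S between n6,n3
  Y(C5) = 0.000+0.3630j S between n0,n3
  Y(R10) = 0.03185+0.000j S between n0,n4
  V1: constraint V(n3)−V(n4) = 5.63
Assemble and solve the 7×7 MNA system:
  V(n1)=4.496-13.41j  V(n2)=4.197-13.27j  V(n3)=4.510-13.40j  V(n4)=-1.120-13.40j  V(n5)=3.942-13.28j  V(n6)=4.495-13.40j
  i(V1)=-0.2412-0.4586j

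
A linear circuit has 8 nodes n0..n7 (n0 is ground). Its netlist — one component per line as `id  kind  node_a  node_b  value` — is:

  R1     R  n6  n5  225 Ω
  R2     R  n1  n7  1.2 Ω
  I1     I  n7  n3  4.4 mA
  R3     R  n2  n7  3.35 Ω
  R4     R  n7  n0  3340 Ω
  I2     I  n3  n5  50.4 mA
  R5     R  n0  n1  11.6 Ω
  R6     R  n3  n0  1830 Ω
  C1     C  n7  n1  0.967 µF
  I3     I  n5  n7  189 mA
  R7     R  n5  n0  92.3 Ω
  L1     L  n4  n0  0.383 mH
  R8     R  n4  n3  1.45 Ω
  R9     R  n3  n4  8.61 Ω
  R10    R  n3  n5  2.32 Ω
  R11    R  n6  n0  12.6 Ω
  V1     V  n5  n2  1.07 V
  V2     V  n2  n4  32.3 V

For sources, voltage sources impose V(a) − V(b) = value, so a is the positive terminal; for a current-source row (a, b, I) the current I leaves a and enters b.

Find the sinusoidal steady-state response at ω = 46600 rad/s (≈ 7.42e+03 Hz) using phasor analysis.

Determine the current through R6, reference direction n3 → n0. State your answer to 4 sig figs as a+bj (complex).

-0.005485-0.008539j A

MNA unknowns: 7 node voltages V₁..V_7 plus 2 source currents (V1, V2)
R1: Y=0.004444+0.000j on G[6,5]
R2: Y=0.8333+0.000j on G[1,7]
I1: z[7]−=0.0044, z[3]+=0.0044
R3: Y=0.2985+0.000j on G[2,7]
R4: Y=0.0002994+0.000j on G[7,0]
I2: z[3]−=0.0504, z[5]+=0.0504
R5: Y=0.08621+0.000j on G[0,1]
R6: Y=0.0005464+0.000j on G[3,0]
C1: Y=0.000+0.04506j on G[7,1]
I3: z[5]−=0.189, z[7]+=0.189
R7: Y=0.01083+0.000j on G[5,0]
L1: Y=0.000-0.05603j on G[4,0]
R8: Y=0.6897+0.000j on G[4,3]
R9: Y=0.1161+0.000j on G[3,4]
R10: Y=0.4310+0.000j on G[3,5]
R11: Y=0.07937+0.000j on G[6,0]
V1: row V5−V2=1.07, i_V1 at 5,2
V2: row V2−V4=32.3, i_V2 at 2,4
solve → V1=8.146-11.19j, V2=10.67-15.63j, V3=-10.04-15.63j, V4=-21.63-15.63j, V5=11.74-15.63j, V6=0.6224-0.8291j, V7=8.924-12.39j
aux → i_V1=-9.700+0.2382j, i_V2=-10.22+1.207j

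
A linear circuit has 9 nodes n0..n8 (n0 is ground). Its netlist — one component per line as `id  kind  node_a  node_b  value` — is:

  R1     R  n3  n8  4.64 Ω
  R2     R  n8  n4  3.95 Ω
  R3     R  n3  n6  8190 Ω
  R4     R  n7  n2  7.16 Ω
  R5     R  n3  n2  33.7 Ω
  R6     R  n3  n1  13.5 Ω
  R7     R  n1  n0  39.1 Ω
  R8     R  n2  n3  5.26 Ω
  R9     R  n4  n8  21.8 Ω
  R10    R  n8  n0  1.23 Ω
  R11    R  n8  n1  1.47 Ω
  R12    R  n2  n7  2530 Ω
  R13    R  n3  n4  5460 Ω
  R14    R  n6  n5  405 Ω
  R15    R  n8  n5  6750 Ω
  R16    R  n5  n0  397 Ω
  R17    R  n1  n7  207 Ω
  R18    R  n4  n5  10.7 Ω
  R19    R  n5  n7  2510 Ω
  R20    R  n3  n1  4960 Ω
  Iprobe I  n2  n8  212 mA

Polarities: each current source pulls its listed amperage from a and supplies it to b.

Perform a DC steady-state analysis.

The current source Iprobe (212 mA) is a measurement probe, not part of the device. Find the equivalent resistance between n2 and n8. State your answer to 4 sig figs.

Element admittances at DC:
  Y(R1) = 0.2155 S between n3,n8
  Y(R2) = 0.2532 S between n8,n4
  Y(R3) = 0.0001221 S between n3,n6
  Y(R4) = 0.1397 S between n7,n2
  Y(R5) = 0.02967 S between n3,n2
  Y(R6) = 0.07407 S between n3,n1
  Y(R7) = 0.02558 S between n1,n0
  Y(R8) = 0.1901 S between n2,n3
  Y(R9) = 0.04587 S between n4,n8
  Y(R10) = 0.8130 S between n8,n0
  Y(R11) = 0.6803 S between n8,n1
  Y(R12) = 0.0003953 S between n2,n7
  Y(R13) = 0.0001832 S between n3,n4
  Y(R14) = 0.002469 S between n6,n5
  Y(R15) = 0.0001481 S between n8,n5
  Y(R16) = 0.002519 S between n5,n0
  Y(R17) = 0.004831 S between n1,n7
  Y(R18) = 0.09346 S between n4,n5
  Y(R19) = 0.0003984 S between n5,n7
  Y(R20) = 0.0002016 S between n3,n1
  Iprobe: injects 0.212 A into n8 (from n2)
Assemble and solve the 8×8 MNA system:
  V(n1)=-0.07594  V(n2)=-1.649  V(n3)=-0.7210  V(n4)=-0.0003470  V(n5)=-0.007765  V(n6)=-0.04137  V(n7)=-1.593  V(n8)=0.002413

R_eq = 7.791 Ω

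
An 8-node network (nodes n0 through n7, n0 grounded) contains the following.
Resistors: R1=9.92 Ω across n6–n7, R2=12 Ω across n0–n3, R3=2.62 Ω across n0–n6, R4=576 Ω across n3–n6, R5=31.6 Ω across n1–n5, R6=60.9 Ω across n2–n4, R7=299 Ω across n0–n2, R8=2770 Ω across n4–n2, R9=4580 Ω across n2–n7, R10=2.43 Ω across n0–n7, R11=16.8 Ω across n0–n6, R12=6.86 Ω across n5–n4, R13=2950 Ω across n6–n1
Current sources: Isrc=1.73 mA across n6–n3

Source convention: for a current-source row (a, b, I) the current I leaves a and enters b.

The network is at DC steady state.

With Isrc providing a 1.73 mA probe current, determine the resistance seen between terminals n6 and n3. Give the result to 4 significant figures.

R_eq = 13.59 Ω

Element admittances at DC:
  Y(R1) = 0.1008 S between n6,n7
  Y(R2) = 0.08333 S between n0,n3
  Y(R3) = 0.3817 S between n0,n6
  Y(R4) = 0.001736 S between n3,n6
  Y(R5) = 0.03165 S between n1,n5
  Y(R6) = 0.01642 S between n2,n4
  Y(R7) = 0.003344 S between n0,n2
  Y(R8) = 0.0003610 S between n4,n2
  Y(R9) = 0.0002183 S between n2,n7
  Y(R10) = 0.4115 S between n0,n7
  Y(R11) = 0.05952 S between n0,n6
  Y(R12) = 0.1458 S between n5,n4
  Y(R13) = 0.0003390 S between n6,n1
  Isrc: injects 0.00173 A into n3 (from n6)
Assemble and solve the 7×7 MNA system:
  V(n1)=-0.0004024  V(n2)=-0.0003083  V(n3)=0.02027  V(n4)=-0.0003655  V(n5)=-0.0003721  V(n6)=-0.003233  V(n7)=-0.0006360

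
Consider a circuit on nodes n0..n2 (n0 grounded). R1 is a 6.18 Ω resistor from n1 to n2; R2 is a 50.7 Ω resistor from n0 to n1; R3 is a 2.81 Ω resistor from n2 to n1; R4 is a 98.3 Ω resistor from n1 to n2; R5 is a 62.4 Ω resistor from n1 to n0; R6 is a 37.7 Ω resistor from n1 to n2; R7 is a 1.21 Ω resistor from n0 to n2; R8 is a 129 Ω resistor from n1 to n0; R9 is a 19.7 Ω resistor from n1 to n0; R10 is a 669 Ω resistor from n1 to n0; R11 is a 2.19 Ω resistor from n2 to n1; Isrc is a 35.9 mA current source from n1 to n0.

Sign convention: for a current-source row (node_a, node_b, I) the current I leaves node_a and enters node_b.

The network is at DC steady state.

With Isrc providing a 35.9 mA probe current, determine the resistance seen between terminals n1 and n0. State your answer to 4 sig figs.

R_eq = 1.817 Ω

MNA unknowns: 2 node voltages V₁..V_2
R1: Y=0.1618 on G[1,2]
R2: Y=0.01972 on G[0,1]
R3: Y=0.3559 on G[2,1]
R4: Y=0.01017 on G[1,2]
R5: Y=0.01603 on G[1,0]
R6: Y=0.02653 on G[1,2]
R7: Y=0.8264 on G[0,2]
R8: Y=0.007752 on G[1,0]
R9: Y=0.05076 on G[1,0]
R10: Y=0.001495 on G[1,0]
R11: Y=0.4566 on G[2,1]
Isrc: z[1]−=0.0359, z[0]+=0.0359
solve → V1=-0.06522, V2=-0.03588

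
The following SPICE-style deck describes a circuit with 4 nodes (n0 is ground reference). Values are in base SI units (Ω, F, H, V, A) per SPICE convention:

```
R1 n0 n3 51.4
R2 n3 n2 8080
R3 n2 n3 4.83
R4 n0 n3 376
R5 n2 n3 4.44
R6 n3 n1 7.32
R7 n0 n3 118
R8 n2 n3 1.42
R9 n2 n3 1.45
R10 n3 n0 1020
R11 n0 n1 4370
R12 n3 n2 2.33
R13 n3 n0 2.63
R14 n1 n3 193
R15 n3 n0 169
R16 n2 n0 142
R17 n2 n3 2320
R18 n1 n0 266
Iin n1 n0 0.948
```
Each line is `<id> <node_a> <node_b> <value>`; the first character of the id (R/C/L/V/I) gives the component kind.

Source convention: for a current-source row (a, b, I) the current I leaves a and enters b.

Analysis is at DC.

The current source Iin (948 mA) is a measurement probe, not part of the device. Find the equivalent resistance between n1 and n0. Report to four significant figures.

Element admittances at DC:
  Y(R1) = 0.01946 S between n0,n3
  Y(R2) = 0.0001238 S between n3,n2
  Y(R3) = 0.2070 S between n2,n3
  Y(R4) = 0.002660 S between n0,n3
  Y(R5) = 0.2252 S between n2,n3
  Y(R6) = 0.1366 S between n3,n1
  Y(R7) = 0.008475 S between n0,n3
  Y(R8) = 0.7042 S between n2,n3
  Y(R9) = 0.6897 S between n2,n3
  Y(R10) = 0.0009804 S between n3,n0
  Y(R11) = 0.0002288 S between n0,n1
  Y(R12) = 0.4292 S between n3,n2
  Y(R13) = 0.3802 S between n3,n0
  Y(R14) = 0.005181 S between n1,n3
  Y(R15) = 0.005917 S between n3,n0
  Y(R16) = 0.007042 S between n2,n0
  Y(R17) = 0.0004310 S between n2,n3
  Y(R18) = 0.003759 S between n1,n0
  Iin: injects 0.948 A into n0 (from n1)
Assemble and solve the 3×3 MNA system:
  V(n1)=-8.595  V(n2)=-2.145  V(n3)=-2.151

R_eq = 9.067 Ω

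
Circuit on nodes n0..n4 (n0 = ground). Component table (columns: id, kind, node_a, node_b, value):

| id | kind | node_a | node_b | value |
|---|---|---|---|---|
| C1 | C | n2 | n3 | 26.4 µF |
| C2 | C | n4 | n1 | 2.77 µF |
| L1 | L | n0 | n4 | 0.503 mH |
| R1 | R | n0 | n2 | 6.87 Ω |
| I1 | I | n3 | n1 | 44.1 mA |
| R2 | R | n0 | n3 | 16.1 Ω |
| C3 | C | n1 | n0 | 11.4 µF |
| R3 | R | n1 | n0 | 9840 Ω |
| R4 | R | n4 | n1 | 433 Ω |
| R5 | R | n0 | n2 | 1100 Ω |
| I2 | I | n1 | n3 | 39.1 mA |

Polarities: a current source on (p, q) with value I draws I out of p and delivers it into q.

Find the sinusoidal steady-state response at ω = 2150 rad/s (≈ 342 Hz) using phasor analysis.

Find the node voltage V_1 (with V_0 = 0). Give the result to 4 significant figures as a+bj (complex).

0.01304-0.1629j V

Apply KCL at each of the 4 non-ground nodes and solve the resulting linear system.
Node n1: branches {C2, I1, C3, R3, R4, I2} → V_1 = 0.01304-0.1629j
Node n2: branches {C1, R1, R5} → V_2 = -0.01507-0.01158j
Node n3: branches {C1, I1, R2, I2} → V_3 = -0.04496+0.02731j
Node n4: branches {C2, L1, R4} → V_4 = 0.0003277+0.001088j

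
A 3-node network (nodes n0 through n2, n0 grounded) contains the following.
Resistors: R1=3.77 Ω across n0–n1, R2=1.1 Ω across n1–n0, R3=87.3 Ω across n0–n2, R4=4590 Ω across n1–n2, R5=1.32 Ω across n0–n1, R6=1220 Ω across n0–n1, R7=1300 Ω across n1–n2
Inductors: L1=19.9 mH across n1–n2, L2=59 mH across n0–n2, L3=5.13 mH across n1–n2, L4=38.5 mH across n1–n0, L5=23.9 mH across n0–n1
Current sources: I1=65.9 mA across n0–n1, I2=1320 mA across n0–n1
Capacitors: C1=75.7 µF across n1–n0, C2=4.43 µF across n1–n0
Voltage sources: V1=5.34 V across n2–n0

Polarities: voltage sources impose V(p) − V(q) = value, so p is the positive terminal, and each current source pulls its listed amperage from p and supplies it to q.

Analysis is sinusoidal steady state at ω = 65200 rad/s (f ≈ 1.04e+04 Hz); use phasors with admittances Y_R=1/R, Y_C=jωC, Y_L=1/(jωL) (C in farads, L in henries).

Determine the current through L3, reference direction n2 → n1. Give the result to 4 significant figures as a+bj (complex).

Apply KCL at each of the 2 non-ground nodes and solve the resulting linear system.
Node n1: branches {R1, L1, I1, R2, R4, R5, R6, L3, R7, L4, I2, C1, C2, L5} → V_1 = 0.08344-0.2356j
Node n2: branches {L1, R3, R4, L2, L3, R7, V1} → V_2 = 5.340+0.000j
Source currents: i(V1)=-0.06724+0.02092j

0.0007044-0.01572j A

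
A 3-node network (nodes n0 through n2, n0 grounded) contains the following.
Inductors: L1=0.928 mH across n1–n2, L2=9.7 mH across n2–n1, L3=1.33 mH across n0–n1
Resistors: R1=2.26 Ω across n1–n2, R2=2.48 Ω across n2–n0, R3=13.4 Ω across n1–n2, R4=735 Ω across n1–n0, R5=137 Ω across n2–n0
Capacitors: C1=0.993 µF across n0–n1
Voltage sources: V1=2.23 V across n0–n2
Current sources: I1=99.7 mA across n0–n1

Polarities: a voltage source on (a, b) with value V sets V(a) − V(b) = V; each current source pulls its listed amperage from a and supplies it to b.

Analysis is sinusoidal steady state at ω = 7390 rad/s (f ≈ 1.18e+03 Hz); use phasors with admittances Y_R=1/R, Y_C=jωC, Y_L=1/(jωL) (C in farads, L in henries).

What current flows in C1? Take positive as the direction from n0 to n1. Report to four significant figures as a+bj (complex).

Apply KCL at each of the 2 non-ground nodes and solve the resulting linear system.
Node n1: branches {L1, L2, R1, R3, L3, R4, C1, I1} → V_1 = -1.910-0.2491j
Node n2: branches {L1, L2, R1, R2, R3, R5, V1} → V_2 = -2.230+0.000j
Source currents: i(V1)=-1.041+0.1800j

-0.001828+0.01401j A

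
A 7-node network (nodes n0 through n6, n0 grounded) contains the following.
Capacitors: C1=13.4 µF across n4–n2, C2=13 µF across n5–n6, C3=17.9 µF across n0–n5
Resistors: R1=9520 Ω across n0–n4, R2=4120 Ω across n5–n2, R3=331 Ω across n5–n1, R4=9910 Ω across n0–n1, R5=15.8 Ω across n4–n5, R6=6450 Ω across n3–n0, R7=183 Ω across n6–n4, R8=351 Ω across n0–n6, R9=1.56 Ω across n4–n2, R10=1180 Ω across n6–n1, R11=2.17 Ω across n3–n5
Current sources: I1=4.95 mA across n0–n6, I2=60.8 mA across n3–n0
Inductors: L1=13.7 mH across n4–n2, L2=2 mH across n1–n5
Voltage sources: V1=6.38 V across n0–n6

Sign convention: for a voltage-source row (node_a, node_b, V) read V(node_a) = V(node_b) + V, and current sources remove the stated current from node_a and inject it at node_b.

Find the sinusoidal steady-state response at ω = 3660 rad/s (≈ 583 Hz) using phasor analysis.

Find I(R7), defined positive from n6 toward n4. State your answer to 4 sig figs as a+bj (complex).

MNA unknowns: 6 node voltages V₁..V_6 plus 1 source current (V1)
C1: Y=0.000+0.04904j on G[4,2]
R1: Y=0.0001050+0.000j on G[0,4]
R2: Y=0.0002427+0.000j on G[5,2]
R3: Y=0.003021+0.000j on G[5,1]
C2: Y=0.000+0.04758j on G[5,6]
I1: z[0]−=0.00495, z[6]+=0.00495
R4: Y=0.0001009+0.000j on G[0,1]
C3: Y=0.000+0.06551j on G[0,5]
L1: Y=0.000-0.01994j on G[4,2]
R5: Y=0.06329+0.000j on G[4,5]
I2: z[3]−=0.0608, z[0]+=0.0608
R6: Y=0.0001550+0.000j on G[3,0]
R7: Y=0.005464+0.000j on G[6,4]
R8: Y=0.002849+0.000j on G[0,6]
L2: Y=0.000-0.1366j on G[1,5]
R9: Y=0.6410+0.000j on G[4,2]
R10: Y=0.0008475+0.000j on G[6,1]
R11: Y=0.4608+0.000j on G[3,5]
V1: row V0−V6=6.38, i_V1 at 0,6
solve → V1=-2.719+0.6980j, V2=-3.008+0.6609j, V3=-2.855+0.7186j, V4=-3.009+0.6609j, V5=-2.724+0.7188j, V6=-6.380+0.000j
aux → i_V1=-0.01045-0.1782j

-0.01842-0.003611j A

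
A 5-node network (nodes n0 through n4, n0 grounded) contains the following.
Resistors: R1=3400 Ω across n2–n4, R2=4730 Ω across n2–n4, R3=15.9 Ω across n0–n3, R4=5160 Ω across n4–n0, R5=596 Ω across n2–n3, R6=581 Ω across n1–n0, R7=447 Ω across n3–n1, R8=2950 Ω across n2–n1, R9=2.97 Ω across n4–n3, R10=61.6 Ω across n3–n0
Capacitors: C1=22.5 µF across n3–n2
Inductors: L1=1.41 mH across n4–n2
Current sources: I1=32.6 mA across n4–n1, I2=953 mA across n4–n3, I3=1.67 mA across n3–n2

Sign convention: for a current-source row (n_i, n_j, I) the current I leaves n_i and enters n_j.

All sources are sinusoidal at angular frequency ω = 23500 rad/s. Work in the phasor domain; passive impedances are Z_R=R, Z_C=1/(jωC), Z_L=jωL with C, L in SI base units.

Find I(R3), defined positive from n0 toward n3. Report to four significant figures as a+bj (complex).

Element admittances at ω=23500 rad/s:
  Y(R1) = 0.0002941+0.000j S between n2,n4
  Y(R2) = 0.0002114+0.000j S between n2,n4
  Y(R3) = 0.06289+0.000j S between n0,n3
  Y(C1) = 0.000+0.5288j S between n3,n2
  Y(R4) = 0.0001938+0.000j S between n4,n0
  Y(R5) = 0.001678+0.000j S between n2,n3
  Y(R6) = 0.001721+0.000j S between n1,n0
  Y(R7) = 0.002237+0.000j S between n3,n1
  Y(R8) = 0.0003390+0.000j S between n2,n1
  Y(L1) = 0.000-0.03018j S between n4,n2
  I1: injects 0.0326 A into n1 (from n4)
  I2: injects 0.953 A into n3 (from n4)
  Y(R9) = 0.3367+0.000j S between n4,n3
  Y(R10) = 0.01623+0.000j S between n3,n0
  I3: injects 0.00167 A into n2 (from n3)
Assemble and solve the 4×4 MNA system:
  V(n1)=7.507+0.001322j  V(n2)=0.01910+0.01253j  V(n3)=-0.1558+0.0006422j  V(n4)=-3.051-0.2740j

0.009799-4.039e-05j A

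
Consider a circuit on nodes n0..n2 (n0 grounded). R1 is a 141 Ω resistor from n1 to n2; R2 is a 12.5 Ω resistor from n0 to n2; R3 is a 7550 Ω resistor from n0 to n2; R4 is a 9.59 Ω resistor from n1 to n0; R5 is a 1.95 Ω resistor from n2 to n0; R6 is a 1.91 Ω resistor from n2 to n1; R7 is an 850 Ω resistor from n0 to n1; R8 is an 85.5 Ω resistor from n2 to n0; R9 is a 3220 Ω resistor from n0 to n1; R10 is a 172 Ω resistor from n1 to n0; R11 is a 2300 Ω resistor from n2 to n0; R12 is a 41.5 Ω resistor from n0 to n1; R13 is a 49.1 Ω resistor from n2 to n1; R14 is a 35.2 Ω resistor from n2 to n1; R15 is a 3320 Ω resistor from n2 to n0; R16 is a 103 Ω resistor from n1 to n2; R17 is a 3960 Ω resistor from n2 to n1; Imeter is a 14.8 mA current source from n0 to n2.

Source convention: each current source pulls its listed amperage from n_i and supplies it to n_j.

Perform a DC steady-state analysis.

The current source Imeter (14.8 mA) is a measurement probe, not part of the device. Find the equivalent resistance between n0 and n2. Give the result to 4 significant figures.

R_eq = 1.397 Ω

Element admittances at DC:
  Y(R1) = 0.007092 S between n1,n2
  Y(R2) = 0.08000 S between n0,n2
  Y(R3) = 0.0001325 S between n0,n2
  Y(R4) = 0.1043 S between n1,n0
  Y(R5) = 0.5128 S between n2,n0
  Y(R6) = 0.5236 S between n2,n1
  Y(R7) = 0.001176 S between n0,n1
  Y(R8) = 0.01170 S between n2,n0
  Y(R9) = 0.0003106 S between n0,n1
  Y(R10) = 0.005814 S between n1,n0
  Y(R11) = 0.0004348 S between n2,n0
  Y(R12) = 0.02410 S between n0,n1
  Y(R13) = 0.02037 S between n2,n1
  Y(R14) = 0.02841 S between n2,n1
  Y(R15) = 0.0003012 S between n2,n0
  Y(R16) = 0.009709 S between n1,n2
  Y(R17) = 0.0002525 S between n2,n1
  Imeter: injects 0.0148 A into n2 (from n0)
Assemble and solve the 2×2 MNA system:
  V(n1)=0.01681  V(n2)=0.02068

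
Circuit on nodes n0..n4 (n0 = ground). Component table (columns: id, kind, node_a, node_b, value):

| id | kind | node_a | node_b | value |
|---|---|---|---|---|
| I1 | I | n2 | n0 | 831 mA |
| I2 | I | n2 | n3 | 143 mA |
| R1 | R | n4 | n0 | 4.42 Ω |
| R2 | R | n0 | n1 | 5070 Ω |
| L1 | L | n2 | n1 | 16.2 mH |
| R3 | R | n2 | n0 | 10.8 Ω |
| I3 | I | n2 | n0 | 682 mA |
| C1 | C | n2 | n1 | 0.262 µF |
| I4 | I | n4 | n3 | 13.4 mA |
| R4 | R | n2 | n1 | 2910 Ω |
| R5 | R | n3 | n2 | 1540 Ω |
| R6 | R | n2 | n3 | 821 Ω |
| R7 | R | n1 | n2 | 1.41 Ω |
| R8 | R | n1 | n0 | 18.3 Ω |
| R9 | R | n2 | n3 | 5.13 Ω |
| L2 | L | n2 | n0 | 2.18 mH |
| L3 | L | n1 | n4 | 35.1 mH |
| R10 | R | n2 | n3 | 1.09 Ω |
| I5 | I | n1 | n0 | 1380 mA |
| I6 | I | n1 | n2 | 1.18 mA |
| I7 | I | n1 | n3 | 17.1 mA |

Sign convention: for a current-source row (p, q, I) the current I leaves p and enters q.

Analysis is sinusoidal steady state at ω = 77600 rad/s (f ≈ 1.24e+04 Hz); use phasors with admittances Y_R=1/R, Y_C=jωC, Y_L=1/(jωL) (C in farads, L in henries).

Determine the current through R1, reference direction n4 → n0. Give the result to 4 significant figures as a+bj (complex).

-0.01370+0.007237j A

MNA unknowns: 4 node voltages V₁..V_4
I1: z[2]−=0.831, z[0]+=0.831
I2: z[2]−=0.143, z[3]+=0.143
R1: Y=0.2262+0.000j on G[4,0]
R2: Y=0.0001972+0.000j on G[0,1]
L1: Y=0.000-0.0007955j on G[2,1]
R3: Y=0.09259+0.000j on G[2,0]
I3: z[2]−=0.682, z[0]+=0.682
C1: Y=0.000+0.02033j on G[2,1]
I4: z[4]−=0.0134, z[3]+=0.0134
R4: Y=0.0003436+0.000j on G[2,1]
R5: Y=0.0006494+0.000j on G[3,2]
R6: Y=0.001218+0.000j on G[2,3]
R7: Y=0.7092+0.000j on G[1,2]
R8: Y=0.05464+0.000j on G[1,0]
R9: Y=0.1949+0.000j on G[2,3]
L2: Y=0.000-0.005911j on G[2,0]
L3: Y=0.000-0.0003671j on G[1,4]
R10: Y=0.9174+0.000j on G[2,3]
I5: z[1]−=1.38, z[0]+=1.38
I6: z[1]−=0.00118, z[2]+=0.00118
I7: z[1]−=0.0171, z[3]+=0.0171
solve → V1=-19.77-0.7849j, V2=-19.33-0.8475j, V3=-19.18-0.8475j, V4=-0.06055+0.03199j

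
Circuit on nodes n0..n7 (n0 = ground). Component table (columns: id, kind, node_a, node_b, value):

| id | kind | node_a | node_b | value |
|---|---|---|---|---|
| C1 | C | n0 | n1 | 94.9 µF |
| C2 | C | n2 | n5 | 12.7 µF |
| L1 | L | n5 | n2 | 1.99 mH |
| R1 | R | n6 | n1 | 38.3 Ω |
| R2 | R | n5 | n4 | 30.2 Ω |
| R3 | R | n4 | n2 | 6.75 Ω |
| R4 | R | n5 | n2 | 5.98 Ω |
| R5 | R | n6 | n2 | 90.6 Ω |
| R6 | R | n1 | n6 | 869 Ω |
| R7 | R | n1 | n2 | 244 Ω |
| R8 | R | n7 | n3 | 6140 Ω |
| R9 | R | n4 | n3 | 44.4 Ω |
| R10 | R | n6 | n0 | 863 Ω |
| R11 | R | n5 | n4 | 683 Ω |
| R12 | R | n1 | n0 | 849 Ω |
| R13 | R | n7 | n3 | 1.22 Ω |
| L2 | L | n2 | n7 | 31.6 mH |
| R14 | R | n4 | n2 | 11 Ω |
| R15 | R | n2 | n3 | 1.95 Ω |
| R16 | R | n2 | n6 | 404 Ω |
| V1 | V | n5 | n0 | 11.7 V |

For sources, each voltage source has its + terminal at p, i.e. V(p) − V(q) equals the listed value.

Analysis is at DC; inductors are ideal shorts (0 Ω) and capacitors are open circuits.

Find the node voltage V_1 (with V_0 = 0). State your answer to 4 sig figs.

MNA unknowns: 7 node voltages V₁..V_7 plus 3 source currents (L1, L2, V1)
C1: Y=0.000 on G[0,1]
C2: Y=0.000 on G[2,5]
L1: row V5−V2=0, i_L1 at 5,2
R1: Y=0.02611 on G[6,1]
R2: Y=0.03311 on G[5,4]
R3: Y=0.1481 on G[4,2]
R4: Y=0.1672 on G[5,2]
R5: Y=0.01104 on G[6,2]
R6: Y=0.001151 on G[1,6]
R7: Y=0.004098 on G[1,2]
R8: Y=0.0001629 on G[7,3]
R9: Y=0.02252 on G[4,3]
R10: Y=0.001159 on G[6,0]
R11: Y=0.001464 on G[5,4]
R12: Y=0.001178 on G[1,0]
R13: Y=0.8197 on G[7,3]
L2: row V2−V7=0, i_L2 at 2,7
R14: Y=0.09091 on G[4,2]
R15: Y=0.5128 on G[2,3]
R16: Y=0.002475 on G[2,6]
V1: row V5−V0=11.7, i_V1 at 5,0
solve → V1=10.17, V2=11.70, V3=11.70, V4=11.70, V5=11.70, V6=10.39, V7=11.70
aux → i_L1=0.02402, i_L2=0.000, i_V1=-0.02402

10.17 V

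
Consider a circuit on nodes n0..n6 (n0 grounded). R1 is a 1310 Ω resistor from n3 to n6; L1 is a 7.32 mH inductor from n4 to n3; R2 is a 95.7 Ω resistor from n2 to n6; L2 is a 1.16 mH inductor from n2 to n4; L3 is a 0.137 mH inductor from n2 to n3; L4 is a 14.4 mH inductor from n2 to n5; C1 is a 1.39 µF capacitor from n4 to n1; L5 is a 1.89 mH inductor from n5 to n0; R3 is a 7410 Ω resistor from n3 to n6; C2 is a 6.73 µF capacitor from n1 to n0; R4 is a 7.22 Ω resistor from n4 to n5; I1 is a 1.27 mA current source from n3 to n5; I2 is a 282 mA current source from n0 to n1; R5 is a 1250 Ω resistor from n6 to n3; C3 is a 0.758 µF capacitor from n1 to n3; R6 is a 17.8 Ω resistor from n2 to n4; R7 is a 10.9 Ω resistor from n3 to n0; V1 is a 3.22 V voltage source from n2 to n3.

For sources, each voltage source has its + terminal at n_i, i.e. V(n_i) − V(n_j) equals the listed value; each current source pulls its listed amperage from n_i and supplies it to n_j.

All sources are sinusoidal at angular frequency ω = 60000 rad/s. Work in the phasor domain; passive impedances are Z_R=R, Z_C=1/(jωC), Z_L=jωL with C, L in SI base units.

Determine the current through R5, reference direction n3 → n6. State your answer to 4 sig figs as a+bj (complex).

MNA unknowns: 6 node voltages V₁..V_6 plus 1 source current (V1)
R1: Y=0.0007634+0.000j on G[3,6]
L1: Y=0.000-0.002277j on G[4,3]
R2: Y=0.01045+0.000j on G[2,6]
L2: Y=0.000-0.01437j on G[2,4]
L3: Y=0.000-0.1217j on G[2,3]
L4: Y=0.000-0.001157j on G[2,5]
C1: Y=0.000+0.08340j on G[4,1]
L5: Y=0.000-0.008818j on G[5,0]
R3: Y=0.0001350+0.000j on G[3,6]
C2: Y=0.000+0.4038j on G[1,0]
R4: Y=0.1385+0.000j on G[4,5]
I1: z[3]−=0.00127, z[5]+=0.00127
I2: z[0]−=0.282, z[1]+=0.282
R5: Y=0.0008000+0.000j on G[6,3]
C3: Y=0.000+0.04548j on G[1,3]
R6: Y=0.05618+0.000j on G[2,4]
R7: Y=0.09174+0.000j on G[3,0]
V1: row V2−V3=3.22, i_V1 at 2,3
solve → V1=0.1456-0.9262j, V2=2.426-0.4942j, V3=-0.7936-0.4942j, V4=1.362-2.265j, V5=1.524-2.175j, V6=1.976-0.4942j
aux → i_V1=-0.09186+0.3086j

-0.002216+0.000j A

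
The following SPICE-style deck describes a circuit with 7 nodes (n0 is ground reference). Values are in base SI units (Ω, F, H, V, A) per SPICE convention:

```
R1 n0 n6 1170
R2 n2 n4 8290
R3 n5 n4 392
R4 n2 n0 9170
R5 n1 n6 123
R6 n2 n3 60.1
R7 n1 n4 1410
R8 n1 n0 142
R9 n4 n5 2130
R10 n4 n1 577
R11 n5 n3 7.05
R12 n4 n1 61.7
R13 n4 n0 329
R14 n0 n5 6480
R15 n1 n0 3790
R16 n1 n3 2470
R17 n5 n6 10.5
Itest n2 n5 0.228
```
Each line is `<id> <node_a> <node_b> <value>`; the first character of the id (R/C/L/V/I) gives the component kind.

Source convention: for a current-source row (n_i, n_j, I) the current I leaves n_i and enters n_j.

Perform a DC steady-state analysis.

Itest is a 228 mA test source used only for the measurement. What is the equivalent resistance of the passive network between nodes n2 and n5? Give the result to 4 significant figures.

Apply KCL at each of the 6 non-ground nodes and solve the resulting linear system.
Node n1: branches {R5, R7, R8, R10, R12, R15, R16} → V_1 = 0.1275
Node n2: branches {R2, R4, R6, Itest} → V_2 = -14.64
Node n3: branches {R6, R11, R16} → V_3 = -1.135
Node n4: branches {R2, R3, R7, R9, R10, R12, R13} → V_4 = 0.07882
Node n5: branches {R3, R9, R11, R14, R17, Itest} → V_5 = 0.4451
Node n6: branches {R1, R5, R17} → V_6 = 0.4167

R_eq = 66.14 Ω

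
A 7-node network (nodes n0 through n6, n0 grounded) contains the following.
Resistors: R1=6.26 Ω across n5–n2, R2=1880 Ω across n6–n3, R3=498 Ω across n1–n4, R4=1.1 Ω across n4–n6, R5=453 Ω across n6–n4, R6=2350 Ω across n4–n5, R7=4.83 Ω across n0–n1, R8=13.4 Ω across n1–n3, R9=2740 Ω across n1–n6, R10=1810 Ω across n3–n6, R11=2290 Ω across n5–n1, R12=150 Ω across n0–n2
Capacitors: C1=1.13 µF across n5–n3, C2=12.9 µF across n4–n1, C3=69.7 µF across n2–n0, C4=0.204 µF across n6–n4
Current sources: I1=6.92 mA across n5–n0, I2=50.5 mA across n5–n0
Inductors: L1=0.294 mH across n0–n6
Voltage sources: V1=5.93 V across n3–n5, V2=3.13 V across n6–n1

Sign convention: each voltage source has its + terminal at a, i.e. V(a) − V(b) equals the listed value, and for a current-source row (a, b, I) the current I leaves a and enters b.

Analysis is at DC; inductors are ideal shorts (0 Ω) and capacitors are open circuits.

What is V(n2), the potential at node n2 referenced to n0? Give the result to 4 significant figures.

-8.577 V

Element admittances at DC:
  Y(R1) = 0.1597 S between n5,n2
  Y(C1) = 0.000 S between n5,n3
  Y(R2) = 0.0005319 S between n6,n3
  Y(R3) = 0.002008 S between n1,n4
  Y(R4) = 0.9091 S between n4,n6
  Y(R5) = 0.002208 S between n6,n4
  Y(R6) = 0.0004255 S between n4,n5
  I1: injects 0.00692 A into n0 (from n5)
  I2: injects 0.0505 A into n0 (from n5)
  Y(R7) = 0.2070 S between n0,n1
  Y(R8) = 0.07463 S between n1,n3
  Y(R9) = 0.0003650 S between n1,n6
  Y(C2) = 0.000 S between n4,n1
  Y(C3) = 0.000 S between n2,n0
  L1: short n0↔n6 (DC inductor)
  Y(R10) = 0.0005525 S between n3,n6
  Y(C4) = 0.000 S between n6,n4
  Y(R11) = 0.0004367 S between n5,n1
  Y(R12) = 0.006667 S between n0,n2
  V1: constraint V(n3)−V(n5) = 5.93
  V2: constraint V(n6)−V(n1) = 3.13
Assemble and solve the 9×9 MNA system:
  V(n1)=-3.130  V(n2)=-8.577  V(n3)=-3.005  V(n4)=-0.01104  V(n5)=-8.935  V(n6)=0.000
  i(L1)=-0.6478  i(V1)=-0.006091  i(V2)=-0.6623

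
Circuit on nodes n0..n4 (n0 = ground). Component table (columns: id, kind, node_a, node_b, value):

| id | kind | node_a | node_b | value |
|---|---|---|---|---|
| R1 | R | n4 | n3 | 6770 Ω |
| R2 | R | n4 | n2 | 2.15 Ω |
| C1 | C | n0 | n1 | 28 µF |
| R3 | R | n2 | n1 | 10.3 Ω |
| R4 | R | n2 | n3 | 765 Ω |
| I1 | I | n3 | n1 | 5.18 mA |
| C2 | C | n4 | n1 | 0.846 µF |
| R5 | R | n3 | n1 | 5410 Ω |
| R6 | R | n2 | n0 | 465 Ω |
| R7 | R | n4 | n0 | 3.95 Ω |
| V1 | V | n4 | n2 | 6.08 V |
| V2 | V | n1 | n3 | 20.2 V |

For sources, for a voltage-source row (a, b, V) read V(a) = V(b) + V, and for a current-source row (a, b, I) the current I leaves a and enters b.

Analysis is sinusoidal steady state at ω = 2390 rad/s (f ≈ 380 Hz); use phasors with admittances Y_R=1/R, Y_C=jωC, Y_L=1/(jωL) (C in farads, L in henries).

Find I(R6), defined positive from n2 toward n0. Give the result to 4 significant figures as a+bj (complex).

Element admittances at ω=2390 rad/s:
  Y(R1) = 0.0001477+0.000j S between n4,n3
  Y(R2) = 0.4651+0.000j S between n4,n2
  Y(C1) = 0.000+0.06692j S between n0,n1
  Y(R3) = 0.09709+0.000j S between n2,n1
  Y(R4) = 0.001307+0.000j S between n2,n3
  I1: injects 0.00518 A into n1 (from n3)
  Y(C2) = 0.000+0.002022j S between n4,n1
  Y(R5) = 0.0001848+0.000j S between n3,n1
  Y(R6) = 0.002151+0.000j S between n2,n0
  Y(R7) = 0.2532+0.000j S between n4,n0
  V1: constraint V(n4)−V(n2) = 6.08
  V2: constraint V(n1)−V(n3) = 20.2
Assemble and solve the 6×6 MNA system:
  V(n1)=-2.972+2.875j  V(n2)=-5.275+0.7791j  V(n3)=-23.17+2.875j  V(n4)=0.8048+0.7791j
  i(V1)=-3.039-0.2046j  i(V2)=-0.02549+0.003050j

-0.01134+0.001675j A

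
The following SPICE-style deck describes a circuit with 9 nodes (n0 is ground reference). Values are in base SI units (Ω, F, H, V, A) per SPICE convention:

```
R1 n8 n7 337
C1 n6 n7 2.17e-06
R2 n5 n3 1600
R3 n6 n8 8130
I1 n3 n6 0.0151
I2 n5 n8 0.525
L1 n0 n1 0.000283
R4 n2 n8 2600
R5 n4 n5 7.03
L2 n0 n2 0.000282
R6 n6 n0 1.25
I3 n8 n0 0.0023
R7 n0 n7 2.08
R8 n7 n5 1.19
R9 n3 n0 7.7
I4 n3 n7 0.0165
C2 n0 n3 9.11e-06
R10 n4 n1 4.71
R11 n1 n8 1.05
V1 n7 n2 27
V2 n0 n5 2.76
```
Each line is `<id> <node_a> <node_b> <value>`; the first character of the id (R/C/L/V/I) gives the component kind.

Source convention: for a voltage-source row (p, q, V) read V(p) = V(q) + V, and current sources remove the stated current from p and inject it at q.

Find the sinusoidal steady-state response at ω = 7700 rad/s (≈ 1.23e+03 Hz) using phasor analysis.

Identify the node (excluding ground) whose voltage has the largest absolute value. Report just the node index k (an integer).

2

Apply KCL at each of the 8 non-ground nodes and solve the resulting linear system.
Node n1: branches {L1, R10, R11} → V_1 = 0.1763+0.5753j
Node n2: branches {R4, L2, V1} → V_2 = -25.73-8.958j
Node n3: branches {R2, I1, R9, I4, C2} → V_3 = -0.1981+0.1065j
Node n4: branches {R5, R10} → V_4 = -1.002+0.3445j
Node n5: branches {R2, I2, R5, R8, V2} → V_5 = -2.760+0.000j
Node n6: branches {C1, R3, I1, R6} → V_6 = 0.2065+0.02234j
Node n7: branches {R1, C1, R7, R8, I4, V1} → V_7 = 1.272-8.958j
Node n8: branches {R1, R3, I2, R4, I3, R11} → V_8 = 0.7161+0.5418j
Source currents: i(V1)=-4.136+11.84j, i(V2)=-3.115+7.479j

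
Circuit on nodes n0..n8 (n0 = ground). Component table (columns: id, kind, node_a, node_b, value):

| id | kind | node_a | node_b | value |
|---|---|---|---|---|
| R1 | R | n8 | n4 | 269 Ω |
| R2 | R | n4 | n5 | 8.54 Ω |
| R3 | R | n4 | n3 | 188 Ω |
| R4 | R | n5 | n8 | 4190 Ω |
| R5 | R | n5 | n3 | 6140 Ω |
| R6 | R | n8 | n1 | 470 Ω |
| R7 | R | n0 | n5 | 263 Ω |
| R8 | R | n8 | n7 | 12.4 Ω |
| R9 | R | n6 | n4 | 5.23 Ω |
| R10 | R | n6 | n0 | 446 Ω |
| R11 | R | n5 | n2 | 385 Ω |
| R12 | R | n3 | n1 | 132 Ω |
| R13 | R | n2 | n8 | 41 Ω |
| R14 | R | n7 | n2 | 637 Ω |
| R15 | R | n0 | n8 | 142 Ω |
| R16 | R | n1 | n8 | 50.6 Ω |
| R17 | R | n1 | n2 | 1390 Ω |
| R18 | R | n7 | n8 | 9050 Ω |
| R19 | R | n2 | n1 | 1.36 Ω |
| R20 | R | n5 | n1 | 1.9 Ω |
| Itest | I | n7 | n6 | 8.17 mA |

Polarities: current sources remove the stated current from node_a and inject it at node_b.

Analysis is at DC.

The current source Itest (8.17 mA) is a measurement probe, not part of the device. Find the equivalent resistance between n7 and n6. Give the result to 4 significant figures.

Apply KCL at each of the 8 non-ground nodes and solve the resulting linear system.
Node n1: branches {R6, R12, R16, R17, R19, R20} → V_1 = 0.05285
Node n2: branches {R11, R13, R14, R17, R19} → V_2 = 0.04794
Node n3: branches {R3, R5, R12} → V_3 = 0.08167
Node n4: branches {R1, R2, R3, R9} → V_4 = 0.1232
Node n5: branches {R2, R4, R5, R7, R11, R20} → V_5 = 0.06515
Node n6: branches {R9, R10, Itest} → V_6 = 0.1640
Node n7: branches {R8, R14, R18, Itest} → V_7 = -0.1841
Node n8: branches {R1, R4, R6, R8, R13, R15, R16, R18} → V_8 = -0.08740

R_eq = 42.60 Ω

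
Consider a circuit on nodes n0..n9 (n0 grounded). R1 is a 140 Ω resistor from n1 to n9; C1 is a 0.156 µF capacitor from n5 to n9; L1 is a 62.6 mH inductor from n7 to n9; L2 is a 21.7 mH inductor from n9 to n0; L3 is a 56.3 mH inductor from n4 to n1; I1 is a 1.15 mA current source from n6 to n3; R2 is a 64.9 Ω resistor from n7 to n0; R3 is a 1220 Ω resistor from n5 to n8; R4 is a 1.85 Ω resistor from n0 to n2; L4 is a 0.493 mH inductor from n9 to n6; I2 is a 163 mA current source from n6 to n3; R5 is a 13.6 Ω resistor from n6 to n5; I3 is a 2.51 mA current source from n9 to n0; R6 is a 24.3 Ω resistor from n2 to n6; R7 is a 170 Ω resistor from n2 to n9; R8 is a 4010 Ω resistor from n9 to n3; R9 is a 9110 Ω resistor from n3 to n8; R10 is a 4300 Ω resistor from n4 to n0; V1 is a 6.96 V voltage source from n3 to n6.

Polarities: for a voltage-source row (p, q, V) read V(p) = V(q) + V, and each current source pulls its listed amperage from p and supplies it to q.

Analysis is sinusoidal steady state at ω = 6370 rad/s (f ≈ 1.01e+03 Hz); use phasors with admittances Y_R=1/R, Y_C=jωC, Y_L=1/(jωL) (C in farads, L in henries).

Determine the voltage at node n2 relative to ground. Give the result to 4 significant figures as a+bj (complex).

-0.004355-0.0009401j V

Apply KCL at each of the 9 non-ground nodes and solve the resulting linear system.
Node n1: branches {R1, L3} → V_1 = -0.05152-0.01240j
Node n2: branches {R4, R6, R7} → V_2 = -0.004355-0.0009401j
Node n3: branches {I1, I2, R8, R9, V1} → V_3 = 6.905-0.01161j
Node n4: branches {L3, R10} → V_4 = -0.05219-0.008042j
Node n5: branches {C1, R3, R5} → V_5 = -0.04541-0.01172j
Node n6: branches {I1, L4, I2, R5, R6, V1} → V_6 = -0.05458-0.01161j
Node n7: branches {L1, R2} → V_7 = -0.003380+0.008112j
Node n8: branches {R3, R9} → V_8 = 0.7755-0.01171j
Node n9: branches {R1, C1, L1, L2, L4, I3, R7, R8} → V_9 = -0.05322-0.01266j
Source currents: i(V1)=0.1617-2.705e-07j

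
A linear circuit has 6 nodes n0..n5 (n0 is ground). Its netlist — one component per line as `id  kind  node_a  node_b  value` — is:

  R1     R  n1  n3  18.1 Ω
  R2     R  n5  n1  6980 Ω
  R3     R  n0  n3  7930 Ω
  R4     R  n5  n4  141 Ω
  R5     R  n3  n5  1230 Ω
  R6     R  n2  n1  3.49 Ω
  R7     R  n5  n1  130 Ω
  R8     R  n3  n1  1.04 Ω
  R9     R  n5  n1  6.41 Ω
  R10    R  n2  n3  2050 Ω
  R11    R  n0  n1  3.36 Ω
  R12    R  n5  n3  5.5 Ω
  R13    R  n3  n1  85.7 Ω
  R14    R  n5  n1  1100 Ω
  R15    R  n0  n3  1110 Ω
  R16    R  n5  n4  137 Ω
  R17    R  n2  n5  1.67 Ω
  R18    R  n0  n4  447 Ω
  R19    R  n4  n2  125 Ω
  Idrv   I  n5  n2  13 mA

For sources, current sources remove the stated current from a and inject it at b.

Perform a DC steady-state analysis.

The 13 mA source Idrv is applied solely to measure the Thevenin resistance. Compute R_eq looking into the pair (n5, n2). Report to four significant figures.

R_eq = 1.324 Ω

Element admittances at DC:
  Y(R1) = 0.05525 S between n1,n3
  Y(R2) = 0.0001433 S between n5,n1
  Y(R3) = 0.0001261 S between n0,n3
  Y(R4) = 0.007092 S between n5,n4
  Y(R5) = 0.0008130 S between n3,n5
  Y(R6) = 0.2865 S between n2,n1
  Y(R7) = 0.007692 S between n5,n1
  Y(R8) = 0.9615 S between n3,n1
  Y(R9) = 0.1560 S between n5,n1
  Y(R10) = 0.0004878 S between n2,n3
  Y(R11) = 0.2976 S between n0,n1
  Y(R12) = 0.1818 S between n5,n3
  Y(R13) = 0.01167 S between n3,n1
  Y(R14) = 0.0009091 S between n5,n1
  Y(R15) = 0.0009009 S between n0,n3
  Y(R16) = 0.007299 S between n5,n4
  Y(R17) = 0.5988 S between n2,n5
  Y(R18) = 0.002237 S between n0,n4
  Y(R19) = 0.008000 S between n4,n2
  Idrv: injects 0.013 A into n2 (from n5)
Assemble and solve the 5×5 MNA system:
  V(n1)=1.759e-05  V(n2)=0.009096  V(n3)=-0.001204  V(n4)=-0.001788  V(n5)=-0.008116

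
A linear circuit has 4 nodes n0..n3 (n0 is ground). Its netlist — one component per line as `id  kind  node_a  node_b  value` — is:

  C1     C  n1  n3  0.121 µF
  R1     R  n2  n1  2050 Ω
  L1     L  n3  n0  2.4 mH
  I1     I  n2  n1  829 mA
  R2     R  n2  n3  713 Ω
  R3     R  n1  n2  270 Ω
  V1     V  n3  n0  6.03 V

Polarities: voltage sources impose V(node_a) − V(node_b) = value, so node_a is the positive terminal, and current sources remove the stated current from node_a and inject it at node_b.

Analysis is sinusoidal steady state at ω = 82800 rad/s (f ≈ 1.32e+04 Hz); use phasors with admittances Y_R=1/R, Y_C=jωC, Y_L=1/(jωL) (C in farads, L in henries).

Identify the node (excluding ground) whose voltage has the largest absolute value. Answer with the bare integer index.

MNA unknowns: 3 node voltages V₁..V_3 plus 1 source current (V1)
C1: Y=0.000+0.01002j on G[1,3]
R1: Y=0.0004878+0.000j on G[2,1]
L1: Y=0.000-0.005032j on G[3,0]
I1: z[2]−=0.829, z[1]+=0.829
R2: Y=0.001403+0.000j on G[2,3]
R3: Y=0.003704+0.000j on G[1,2]
V1: row V3−V0=6.03, i_V1 at 3,0
solve → V1=8.182-20.52j, V2=-140.6-15.38j, V3=6.030+0.000j
aux → i_V1=0.000+0.03034j

2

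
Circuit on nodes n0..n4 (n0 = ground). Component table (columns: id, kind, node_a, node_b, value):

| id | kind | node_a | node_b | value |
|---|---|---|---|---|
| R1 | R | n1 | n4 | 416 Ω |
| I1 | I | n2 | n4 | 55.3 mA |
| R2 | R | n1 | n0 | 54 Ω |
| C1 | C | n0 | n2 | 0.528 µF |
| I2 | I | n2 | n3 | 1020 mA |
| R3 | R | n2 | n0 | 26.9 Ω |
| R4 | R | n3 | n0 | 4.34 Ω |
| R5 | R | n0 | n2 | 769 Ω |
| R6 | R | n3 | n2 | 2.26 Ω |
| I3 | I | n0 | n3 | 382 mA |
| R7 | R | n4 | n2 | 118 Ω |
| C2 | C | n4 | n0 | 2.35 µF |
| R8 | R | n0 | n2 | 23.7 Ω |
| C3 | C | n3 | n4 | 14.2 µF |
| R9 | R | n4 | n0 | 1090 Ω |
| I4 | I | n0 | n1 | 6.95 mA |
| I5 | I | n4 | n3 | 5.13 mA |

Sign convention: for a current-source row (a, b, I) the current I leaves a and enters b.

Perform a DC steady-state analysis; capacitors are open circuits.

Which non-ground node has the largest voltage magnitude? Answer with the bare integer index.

4

MNA unknowns: 4 node voltages V₁..V_4
R1: Y=0.002404 on G[1,4]
I1: z[2]−=0.0553, z[4]+=0.0553
R2: Y=0.01852 on G[1,0]
C1: Y=0.000 on G[0,2]
I2: z[2]−=1.02, z[3]+=1.02
R3: Y=0.03717 on G[2,0]
R4: Y=0.2304 on G[3,0]
R5: Y=0.001300 on G[0,2]
R6: Y=0.4425 on G[3,2]
I3: z[0]−=0.382, z[3]+=0.382
R7: Y=0.008475 on G[4,2]
C2: Y=0.000 on G[4,0]
R8: Y=0.04219 on G[0,2]
C3: Y=0.000 on G[3,4]
R9: Y=0.0009174 on G[4,0]
I4: z[0]−=0.00695, z[1]+=0.00695
I5: z[4]−=0.00513, z[3]+=0.00513
solve → V1=0.8000, V2=-0.4799, V3=1.776, V4=4.071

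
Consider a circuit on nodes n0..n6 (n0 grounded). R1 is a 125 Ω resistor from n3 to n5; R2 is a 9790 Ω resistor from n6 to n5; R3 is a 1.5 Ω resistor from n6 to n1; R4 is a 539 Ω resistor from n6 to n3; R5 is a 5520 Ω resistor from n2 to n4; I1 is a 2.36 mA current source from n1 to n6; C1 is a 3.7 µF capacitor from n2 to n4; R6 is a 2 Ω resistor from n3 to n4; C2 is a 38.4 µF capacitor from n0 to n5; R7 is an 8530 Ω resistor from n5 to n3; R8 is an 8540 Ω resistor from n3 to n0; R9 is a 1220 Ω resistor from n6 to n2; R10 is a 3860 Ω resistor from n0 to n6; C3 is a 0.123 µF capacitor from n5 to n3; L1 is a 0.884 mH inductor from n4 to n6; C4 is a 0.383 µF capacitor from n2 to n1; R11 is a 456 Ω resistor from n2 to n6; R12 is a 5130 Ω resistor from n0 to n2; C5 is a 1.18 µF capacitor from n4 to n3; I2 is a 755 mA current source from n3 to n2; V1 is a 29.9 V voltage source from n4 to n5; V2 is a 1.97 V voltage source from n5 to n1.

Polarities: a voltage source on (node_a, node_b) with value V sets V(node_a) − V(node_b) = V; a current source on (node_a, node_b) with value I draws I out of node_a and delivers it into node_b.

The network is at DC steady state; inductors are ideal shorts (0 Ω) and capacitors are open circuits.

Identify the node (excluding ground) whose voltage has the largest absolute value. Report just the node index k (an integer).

2

Apply KCL at each of the 6 non-ground nodes and solve the resulting linear system.
Node n1: branches {R3, I1, C4, V2} → V_1 = -109.0
Node n2: branches {R5, C1, R9, C4, R11, R12, I2} → V_2 = 150.1
Node n3: branches {R1, R4, R6, R7, R8, C3, C5, I2} → V_3 = -79.10
Node n4: branches {R5, C1, R6, L1, C5, V1} → V_4 = -77.16
Node n5: branches {R1, R2, C2, R7, C3, V1, V2} → V_5 = -107.1
Node n6: branches {R2, R3, R4, I1, R9, R10, L1, R11} → V_6 = -77.16
Source currents: i(L1)=20.55, i(V1)=-21.47, i(V2)=-21.24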